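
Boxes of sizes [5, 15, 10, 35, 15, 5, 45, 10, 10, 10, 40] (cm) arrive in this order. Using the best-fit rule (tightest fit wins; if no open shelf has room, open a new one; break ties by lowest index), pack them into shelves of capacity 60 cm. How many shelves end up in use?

  5 → shelf 1 (new)  [load 5/60]
  15 → shelf 1  [load 20/60]
  10 → shelf 1  [load 30/60]
  35 → shelf 2 (new)  [load 35/60]
  15 → shelf 2  [load 50/60]
  5 → shelf 2  [load 55/60]
  45 → shelf 3 (new)  [load 45/60]
  10 → shelf 3  [load 55/60]
  10 → shelf 1  [load 40/60]
  10 → shelf 1  [load 50/60]
  40 → shelf 4 (new)  [load 40/60]
4 shelves opened.

4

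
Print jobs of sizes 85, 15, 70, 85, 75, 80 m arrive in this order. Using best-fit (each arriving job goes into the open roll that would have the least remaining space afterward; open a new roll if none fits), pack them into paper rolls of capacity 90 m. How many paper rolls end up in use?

5

  85 → roll 1 (new)  [load 85/90]
  15 → roll 2 (new)  [load 15/90]
  70 → roll 2  [load 85/90]
  85 → roll 3 (new)  [load 85/90]
  75 → roll 4 (new)  [load 75/90]
  80 → roll 5 (new)  [load 80/90]
5 paper rolls opened.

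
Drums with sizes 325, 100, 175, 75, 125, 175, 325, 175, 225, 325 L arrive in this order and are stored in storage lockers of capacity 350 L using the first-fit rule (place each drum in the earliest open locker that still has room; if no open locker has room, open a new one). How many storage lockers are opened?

7

  325 → locker 1 (new)  [load 325/350]
  100 → locker 2 (new)  [load 100/350]
  175 → locker 2  [load 275/350]
  75 → locker 2  [load 350/350]
  125 → locker 3 (new)  [load 125/350]
  175 → locker 3  [load 300/350]
  325 → locker 4 (new)  [load 325/350]
  175 → locker 5 (new)  [load 175/350]
  225 → locker 6 (new)  [load 225/350]
  325 → locker 7 (new)  [load 325/350]
7 storage lockers opened.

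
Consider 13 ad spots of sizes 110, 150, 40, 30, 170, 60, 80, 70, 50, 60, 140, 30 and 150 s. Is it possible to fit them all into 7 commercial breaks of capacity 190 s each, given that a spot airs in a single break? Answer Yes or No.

Yes

A valid assignment using 7 commercial breaks:
  break 1: 170 = 170
  break 2: 150 + 40 = 190
  break 3: 150 + 30 = 180
  break 4: 140 + 50 = 190
  break 5: 110 + 80 = 190
  break 6: 70 + 60 + 60 = 190
  break 7: 30 = 30
Every load is within 190 s, so 7 commercial breaks suffice.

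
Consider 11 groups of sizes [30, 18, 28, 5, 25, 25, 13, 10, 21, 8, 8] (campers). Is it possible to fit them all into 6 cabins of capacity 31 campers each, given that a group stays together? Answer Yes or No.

Total = 191 campers; ⌈191/31⌉ = 7.
At least 7 cabins are required, but only 6 are allowed.

No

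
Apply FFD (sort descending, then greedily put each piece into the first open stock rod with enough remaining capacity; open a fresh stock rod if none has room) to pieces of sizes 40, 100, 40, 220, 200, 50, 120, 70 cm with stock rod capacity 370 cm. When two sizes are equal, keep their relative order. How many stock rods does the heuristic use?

Sorted descending: 220, 200, 120, 100, 70, 50, 40, 40.
  220 → stock rod 1 (new)  [load 220/370]
  200 → stock rod 2 (new)  [load 200/370]
  120 → stock rod 1  [load 340/370]
  100 → stock rod 2  [load 300/370]
  70 → stock rod 2  [load 370/370]
  50 → stock rod 3 (new)  [load 50/370]
  40 → stock rod 3  [load 90/370]
  40 → stock rod 3  [load 130/370]
3 stock rods opened.

3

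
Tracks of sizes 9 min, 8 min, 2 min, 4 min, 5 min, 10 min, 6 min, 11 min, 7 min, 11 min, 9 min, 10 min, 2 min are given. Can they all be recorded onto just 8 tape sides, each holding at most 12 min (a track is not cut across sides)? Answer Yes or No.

No

Total = 94 min; ⌈94/12⌉ = 8.
The bound of 8 does not rule out 8, but exhaustive search shows no assignment into 8 tape sides of capacity 12 min exists — the minimum is 9.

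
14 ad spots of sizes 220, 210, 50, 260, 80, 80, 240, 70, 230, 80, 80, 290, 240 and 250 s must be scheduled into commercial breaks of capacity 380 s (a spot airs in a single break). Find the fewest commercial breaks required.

8

Total = 290 + 260 + 250 + 240 + 240 + 230 + 220 + 210 + 80 + 80 + 80 + 80 + 70 + 50 = 2380 s.
Lower bound: ⌈2380/380⌉ = 7 commercial breaks.
Also, 8 ad spots each exceed 190 s, and no two of those can share a break, so at least 8 commercial breaks are needed.
A packing using 8 commercial breaks:
  break 1: 290 + 80 = 370
  break 2: 260 + 80 = 340
  break 3: 250 + 80 + 50 = 380
  break 4: 240 + 80 = 320
  break 5: 240 + 70 = 310
  break 6: 230 = 230
  break 7: 220 = 220
  break 8: 210 = 210
This matches the lower bound, so 8 is optimal.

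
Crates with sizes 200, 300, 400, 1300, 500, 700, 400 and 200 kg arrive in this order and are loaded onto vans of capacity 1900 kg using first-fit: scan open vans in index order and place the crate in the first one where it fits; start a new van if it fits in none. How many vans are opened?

3

  200 → van 1 (new)  [load 200/1900]
  300 → van 1  [load 500/1900]
  400 → van 1  [load 900/1900]
  1300 → van 2 (new)  [load 1300/1900]
  500 → van 1  [load 1400/1900]
  700 → van 3 (new)  [load 700/1900]
  400 → van 1  [load 1800/1900]
  200 → van 2  [load 1500/1900]
3 vans opened.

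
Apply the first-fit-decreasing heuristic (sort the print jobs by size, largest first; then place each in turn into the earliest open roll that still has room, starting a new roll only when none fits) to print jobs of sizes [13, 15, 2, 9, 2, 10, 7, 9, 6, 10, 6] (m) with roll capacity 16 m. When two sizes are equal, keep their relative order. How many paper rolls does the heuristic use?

Sorted descending: 15, 13, 10, 10, 9, 9, 7, 6, 6, 2, 2.
  15 → roll 1 (new)  [load 15/16]
  13 → roll 2 (new)  [load 13/16]
  10 → roll 3 (new)  [load 10/16]
  10 → roll 4 (new)  [load 10/16]
  9 → roll 5 (new)  [load 9/16]
  9 → roll 6 (new)  [load 9/16]
  7 → roll 5  [load 16/16]
  6 → roll 3  [load 16/16]
  6 → roll 4  [load 16/16]
  2 → roll 2  [load 15/16]
  2 → roll 6  [load 11/16]
6 paper rolls opened.

6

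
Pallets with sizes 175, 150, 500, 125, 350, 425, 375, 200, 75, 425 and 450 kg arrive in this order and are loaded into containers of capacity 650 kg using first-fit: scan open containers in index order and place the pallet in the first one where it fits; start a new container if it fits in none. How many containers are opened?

  175 → container 1 (new)  [load 175/650]
  150 → container 1  [load 325/650]
  500 → container 2 (new)  [load 500/650]
  125 → container 1  [load 450/650]
  350 → container 3 (new)  [load 350/650]
  425 → container 4 (new)  [load 425/650]
  375 → container 5 (new)  [load 375/650]
  200 → container 1  [load 650/650]
  75 → container 2  [load 575/650]
  425 → container 6 (new)  [load 425/650]
  450 → container 7 (new)  [load 450/650]
7 containers opened.

7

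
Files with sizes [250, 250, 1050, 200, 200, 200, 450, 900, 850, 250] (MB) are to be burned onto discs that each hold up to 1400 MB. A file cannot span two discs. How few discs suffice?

Total = 1050 + 900 + 850 + 450 + 250 + 250 + 250 + 200 + 200 + 200 = 4600 MB.
Lower bound: ⌈4600/1400⌉ = 4 discs.
A packing using 4 discs:
  disc 1: 1050 + 250 = 1300
  disc 2: 900 + 450 = 1350
  disc 3: 850 + 250 + 250 = 1350
  disc 4: 200 + 200 + 200 = 600
This matches the lower bound, so 4 is optimal.

4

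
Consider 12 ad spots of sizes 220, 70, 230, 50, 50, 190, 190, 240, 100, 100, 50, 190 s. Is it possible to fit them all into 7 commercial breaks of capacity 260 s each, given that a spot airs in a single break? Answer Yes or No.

A valid assignment using 7 commercial breaks:
  break 1: 240 = 240
  break 2: 230 = 230
  break 3: 220 = 220
  break 4: 190 + 70 = 260
  break 5: 190 + 50 = 240
  break 6: 190 + 50 = 240
  break 7: 100 + 100 + 50 = 250
Every load is within 260 s, so 7 commercial breaks suffice.

Yes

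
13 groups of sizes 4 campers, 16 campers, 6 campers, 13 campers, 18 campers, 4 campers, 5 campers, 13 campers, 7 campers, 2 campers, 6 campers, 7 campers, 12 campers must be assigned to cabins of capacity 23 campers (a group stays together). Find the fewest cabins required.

5

Total = 18 + 16 + 13 + 13 + 12 + 7 + 7 + 6 + 6 + 5 + 4 + 4 + 2 = 113 campers.
Lower bound: ⌈113/23⌉ = 5 cabins.
A packing using 5 cabins:
  cabin 1: 18 + 5 = 23
  cabin 2: 16 + 7 = 23
  cabin 3: 13 + 7 + 2 = 22
  cabin 4: 13 + 6 + 4 = 23
  cabin 5: 12 + 6 + 4 = 22
This matches the lower bound, so 5 is optimal.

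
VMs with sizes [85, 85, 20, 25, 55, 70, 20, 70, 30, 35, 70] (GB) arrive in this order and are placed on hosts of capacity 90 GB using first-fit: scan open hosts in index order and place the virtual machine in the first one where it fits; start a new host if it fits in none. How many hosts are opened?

8

  85 → host 1 (new)  [load 85/90]
  85 → host 2 (new)  [load 85/90]
  20 → host 3 (new)  [load 20/90]
  25 → host 3  [load 45/90]
  55 → host 4 (new)  [load 55/90]
  70 → host 5 (new)  [load 70/90]
  20 → host 3  [load 65/90]
  70 → host 6 (new)  [load 70/90]
  30 → host 4  [load 85/90]
  35 → host 7 (new)  [load 35/90]
  70 → host 8 (new)  [load 70/90]
8 hosts opened.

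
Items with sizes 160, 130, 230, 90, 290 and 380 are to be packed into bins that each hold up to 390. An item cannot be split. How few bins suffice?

Total = 380 + 290 + 230 + 160 + 130 + 90 = 1280.
Lower bound: ⌈1280/390⌉ = 4 bins.
A packing using 4 bins:
  bin 1: 380 = 380
  bin 2: 290 + 90 = 380
  bin 3: 230 + 160 = 390
  bin 4: 130 = 130
This matches the lower bound, so 4 is optimal.

4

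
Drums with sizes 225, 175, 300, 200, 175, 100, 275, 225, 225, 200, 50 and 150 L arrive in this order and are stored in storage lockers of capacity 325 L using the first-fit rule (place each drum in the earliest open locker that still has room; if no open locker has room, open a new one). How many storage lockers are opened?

9

  225 → locker 1 (new)  [load 225/325]
  175 → locker 2 (new)  [load 175/325]
  300 → locker 3 (new)  [load 300/325]
  200 → locker 4 (new)  [load 200/325]
  175 → locker 5 (new)  [load 175/325]
  100 → locker 1  [load 325/325]
  275 → locker 6 (new)  [load 275/325]
  225 → locker 7 (new)  [load 225/325]
  225 → locker 8 (new)  [load 225/325]
  200 → locker 9 (new)  [load 200/325]
  50 → locker 2  [load 225/325]
  150 → locker 5  [load 325/325]
9 storage lockers opened.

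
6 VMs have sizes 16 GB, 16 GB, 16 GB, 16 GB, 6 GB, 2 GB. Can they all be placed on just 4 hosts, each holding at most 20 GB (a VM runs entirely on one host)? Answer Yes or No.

No

Total = 72 GB; ⌈72/20⌉ = 4.
The bound of 4 does not rule out 4, but exhaustive search shows no assignment into 4 hosts of capacity 20 GB exists — the minimum is 5.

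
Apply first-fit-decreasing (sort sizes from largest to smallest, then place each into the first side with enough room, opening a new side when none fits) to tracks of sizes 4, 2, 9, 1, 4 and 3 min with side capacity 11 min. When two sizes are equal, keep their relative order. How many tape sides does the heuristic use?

3

Sorted descending: 9, 4, 4, 3, 2, 1.
  9 → side 1 (new)  [load 9/11]
  4 → side 2 (new)  [load 4/11]
  4 → side 2  [load 8/11]
  3 → side 2  [load 11/11]
  2 → side 1  [load 11/11]
  1 → side 3 (new)  [load 1/11]
3 tape sides opened.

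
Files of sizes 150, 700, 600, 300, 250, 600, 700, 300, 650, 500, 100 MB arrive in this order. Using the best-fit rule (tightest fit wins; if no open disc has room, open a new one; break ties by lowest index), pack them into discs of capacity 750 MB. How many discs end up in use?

  150 → disc 1 (new)  [load 150/750]
  700 → disc 2 (new)  [load 700/750]
  600 → disc 1  [load 750/750]
  300 → disc 3 (new)  [load 300/750]
  250 → disc 3  [load 550/750]
  600 → disc 4 (new)  [load 600/750]
  700 → disc 5 (new)  [load 700/750]
  300 → disc 6 (new)  [load 300/750]
  650 → disc 7 (new)  [load 650/750]
  500 → disc 8 (new)  [load 500/750]
  100 → disc 7  [load 750/750]
8 discs opened.

8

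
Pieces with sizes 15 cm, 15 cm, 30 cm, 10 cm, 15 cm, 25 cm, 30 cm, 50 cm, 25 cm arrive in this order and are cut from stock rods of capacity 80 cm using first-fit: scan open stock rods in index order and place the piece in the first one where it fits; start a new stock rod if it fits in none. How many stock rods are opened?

3

  15 → stock rod 1 (new)  [load 15/80]
  15 → stock rod 1  [load 30/80]
  30 → stock rod 1  [load 60/80]
  10 → stock rod 1  [load 70/80]
  15 → stock rod 2 (new)  [load 15/80]
  25 → stock rod 2  [load 40/80]
  30 → stock rod 2  [load 70/80]
  50 → stock rod 3 (new)  [load 50/80]
  25 → stock rod 3  [load 75/80]
3 stock rods opened.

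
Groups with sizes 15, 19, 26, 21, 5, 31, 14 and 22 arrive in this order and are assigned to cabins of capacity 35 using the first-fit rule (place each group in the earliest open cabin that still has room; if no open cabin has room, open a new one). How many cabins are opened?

  15 → cabin 1 (new)  [load 15/35]
  19 → cabin 1  [load 34/35]
  26 → cabin 2 (new)  [load 26/35]
  21 → cabin 3 (new)  [load 21/35]
  5 → cabin 2  [load 31/35]
  31 → cabin 4 (new)  [load 31/35]
  14 → cabin 3  [load 35/35]
  22 → cabin 5 (new)  [load 22/35]
5 cabins opened.

5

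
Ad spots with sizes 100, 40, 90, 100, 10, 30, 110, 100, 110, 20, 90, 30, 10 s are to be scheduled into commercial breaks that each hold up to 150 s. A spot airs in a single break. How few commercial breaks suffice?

7

Total = 110 + 110 + 100 + 100 + 100 + 90 + 90 + 40 + 30 + 30 + 20 + 10 + 10 = 840 s.
Lower bound: ⌈840/150⌉ = 6 commercial breaks.
Also, 7 ad spots each exceed 75 s, and no two of those can share a break, so at least 7 commercial breaks are needed.
A packing using 7 commercial breaks:
  break 1: 110 + 40 = 150
  break 2: 110 + 30 + 10 = 150
  break 3: 100 + 30 + 20 = 150
  break 4: 100 + 10 = 110
  break 5: 100 = 100
  break 6: 90 = 90
  break 7: 90 = 90
This matches the lower bound, so 7 is optimal.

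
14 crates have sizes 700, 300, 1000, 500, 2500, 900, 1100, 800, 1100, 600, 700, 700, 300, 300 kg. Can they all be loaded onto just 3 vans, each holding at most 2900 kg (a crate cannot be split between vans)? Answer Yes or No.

Total = 11500 kg; ⌈11500/2900⌉ = 4.
At least 4 vans are required, but only 3 are allowed.

No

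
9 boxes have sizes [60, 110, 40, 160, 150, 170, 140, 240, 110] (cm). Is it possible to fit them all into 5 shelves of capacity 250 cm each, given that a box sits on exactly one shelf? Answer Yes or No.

No

Total = 1180 cm; ⌈1180/250⌉ = 5.
The bound of 5 does not rule out 5, but exhaustive search shows no assignment into 5 shelves of capacity 250 cm exists — the minimum is 6.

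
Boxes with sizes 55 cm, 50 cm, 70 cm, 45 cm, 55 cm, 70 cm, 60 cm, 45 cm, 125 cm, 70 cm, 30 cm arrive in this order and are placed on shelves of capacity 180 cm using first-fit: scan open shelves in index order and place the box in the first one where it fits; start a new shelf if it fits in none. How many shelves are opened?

4

  55 → shelf 1 (new)  [load 55/180]
  50 → shelf 1  [load 105/180]
  70 → shelf 1  [load 175/180]
  45 → shelf 2 (new)  [load 45/180]
  55 → shelf 2  [load 100/180]
  70 → shelf 2  [load 170/180]
  60 → shelf 3 (new)  [load 60/180]
  45 → shelf 3  [load 105/180]
  125 → shelf 4 (new)  [load 125/180]
  70 → shelf 3  [load 175/180]
  30 → shelf 4  [load 155/180]
4 shelves opened.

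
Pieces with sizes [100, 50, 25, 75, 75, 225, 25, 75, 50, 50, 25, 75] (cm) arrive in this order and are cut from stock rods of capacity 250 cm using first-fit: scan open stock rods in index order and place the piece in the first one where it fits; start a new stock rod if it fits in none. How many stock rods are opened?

  100 → stock rod 1 (new)  [load 100/250]
  50 → stock rod 1  [load 150/250]
  25 → stock rod 1  [load 175/250]
  75 → stock rod 1  [load 250/250]
  75 → stock rod 2 (new)  [load 75/250]
  225 → stock rod 3 (new)  [load 225/250]
  25 → stock rod 2  [load 100/250]
  75 → stock rod 2  [load 175/250]
  50 → stock rod 2  [load 225/250]
  50 → stock rod 4 (new)  [load 50/250]
  25 → stock rod 2  [load 250/250]
  75 → stock rod 4  [load 125/250]
4 stock rods opened.

4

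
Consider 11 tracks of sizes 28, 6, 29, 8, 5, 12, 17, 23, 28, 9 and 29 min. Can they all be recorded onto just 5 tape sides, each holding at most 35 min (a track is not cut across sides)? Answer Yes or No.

Total = 194 min; ⌈194/35⌉ = 6.
At least 6 tape sides are required, but only 5 are allowed.

No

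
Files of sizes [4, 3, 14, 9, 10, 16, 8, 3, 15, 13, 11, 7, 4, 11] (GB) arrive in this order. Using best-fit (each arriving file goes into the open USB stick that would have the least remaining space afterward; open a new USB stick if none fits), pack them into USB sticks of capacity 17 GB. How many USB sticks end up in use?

  4 → USB stick 1 (new)  [load 4/17]
  3 → USB stick 1  [load 7/17]
  14 → USB stick 2 (new)  [load 14/17]
  9 → USB stick 1  [load 16/17]
  10 → USB stick 3 (new)  [load 10/17]
  16 → USB stick 4 (new)  [load 16/17]
  8 → USB stick 5 (new)  [load 8/17]
  3 → USB stick 2  [load 17/17]
  15 → USB stick 6 (new)  [load 15/17]
  13 → USB stick 7 (new)  [load 13/17]
  11 → USB stick 8 (new)  [load 11/17]
  7 → USB stick 3  [load 17/17]
  4 → USB stick 7  [load 17/17]
  11 → USB stick 9 (new)  [load 11/17]
9 USB sticks opened.

9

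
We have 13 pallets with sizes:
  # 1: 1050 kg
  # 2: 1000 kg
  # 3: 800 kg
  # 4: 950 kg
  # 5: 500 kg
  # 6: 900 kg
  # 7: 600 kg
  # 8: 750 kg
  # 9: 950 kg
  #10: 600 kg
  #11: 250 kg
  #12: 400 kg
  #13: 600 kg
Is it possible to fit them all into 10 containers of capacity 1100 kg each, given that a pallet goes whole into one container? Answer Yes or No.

Yes

A valid assignment using 10 containers:
  container 1: 1050 = 1050
  container 2: 1000 = 1000
  container 3: 950 = 950
  container 4: 950 = 950
  container 5: 900 = 900
  container 6: 800 + 250 = 1050
  container 7: 750 = 750
  container 8: 600 + 500 = 1100
  container 9: 600 + 400 = 1000
  container 10: 600 = 600
Every load is within 1100 kg, so 10 containers suffice.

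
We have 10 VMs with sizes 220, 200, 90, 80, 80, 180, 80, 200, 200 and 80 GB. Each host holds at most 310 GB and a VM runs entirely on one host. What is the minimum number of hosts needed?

Total = 220 + 200 + 200 + 200 + 180 + 90 + 80 + 80 + 80 + 80 = 1410 GB.
Lower bound: ⌈1410/310⌉ = 5 hosts.
A packing using 5 hosts:
  host 1: 220 + 90 = 310
  host 2: 200 + 80 = 280
  host 3: 200 + 80 = 280
  host 4: 200 + 80 = 280
  host 5: 180 + 80 = 260
This matches the lower bound, so 5 is optimal.

5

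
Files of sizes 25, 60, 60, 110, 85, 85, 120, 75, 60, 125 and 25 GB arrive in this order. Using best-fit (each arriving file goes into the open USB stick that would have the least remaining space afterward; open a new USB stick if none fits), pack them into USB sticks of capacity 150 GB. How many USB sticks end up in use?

7

  25 → USB stick 1 (new)  [load 25/150]
  60 → USB stick 1  [load 85/150]
  60 → USB stick 1  [load 145/150]
  110 → USB stick 2 (new)  [load 110/150]
  85 → USB stick 3 (new)  [load 85/150]
  85 → USB stick 4 (new)  [load 85/150]
  120 → USB stick 5 (new)  [load 120/150]
  75 → USB stick 6 (new)  [load 75/150]
  60 → USB stick 3  [load 145/150]
  125 → USB stick 7 (new)  [load 125/150]
  25 → USB stick 7  [load 150/150]
7 USB sticks opened.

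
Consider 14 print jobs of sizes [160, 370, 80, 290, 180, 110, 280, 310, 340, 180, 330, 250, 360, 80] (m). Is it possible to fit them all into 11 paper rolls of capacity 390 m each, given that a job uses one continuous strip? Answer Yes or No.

A valid assignment using 10 paper rolls:
  roll 1: 370 = 370
  roll 2: 360 = 360
  roll 3: 340 = 340
  roll 4: 330 = 330
  roll 5: 310 + 80 = 390
  roll 6: 290 + 80 = 370
  roll 7: 280 + 110 = 390
  roll 8: 250 = 250
  roll 9: 180 + 180 = 360
  roll 10: 160 = 160
That uses only 10 ≤ 11, so 11 paper rolls are enough.

Yes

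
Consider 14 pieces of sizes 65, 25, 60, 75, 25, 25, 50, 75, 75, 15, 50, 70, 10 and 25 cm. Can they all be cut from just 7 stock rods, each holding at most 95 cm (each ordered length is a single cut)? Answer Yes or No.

No

Total = 645 cm; ⌈645/95⌉ = 7.
8 pieces each exceed half the capacity and cannot share a stock rod, forcing at least 8 stock rods.
At least 8 stock rods are required, but only 7 are allowed.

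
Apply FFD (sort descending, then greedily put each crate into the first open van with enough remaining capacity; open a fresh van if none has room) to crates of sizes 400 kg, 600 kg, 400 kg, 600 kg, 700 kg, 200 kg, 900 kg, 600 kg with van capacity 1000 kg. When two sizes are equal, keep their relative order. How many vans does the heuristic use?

Sorted descending: 900, 700, 600, 600, 600, 400, 400, 200.
  900 → van 1 (new)  [load 900/1000]
  700 → van 2 (new)  [load 700/1000]
  600 → van 3 (new)  [load 600/1000]
  600 → van 4 (new)  [load 600/1000]
  600 → van 5 (new)  [load 600/1000]
  400 → van 3  [load 1000/1000]
  400 → van 4  [load 1000/1000]
  200 → van 2  [load 900/1000]
5 vans opened.

5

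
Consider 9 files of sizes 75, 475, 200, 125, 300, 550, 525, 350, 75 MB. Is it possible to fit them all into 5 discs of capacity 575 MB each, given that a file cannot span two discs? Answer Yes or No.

Yes

A valid assignment using 5 discs:
  disc 1: 550 = 550
  disc 2: 525 = 525
  disc 3: 475 + 75 = 550
  disc 4: 350 + 200 = 550
  disc 5: 300 + 125 + 75 = 500
Every load is within 575 MB, so 5 discs suffice.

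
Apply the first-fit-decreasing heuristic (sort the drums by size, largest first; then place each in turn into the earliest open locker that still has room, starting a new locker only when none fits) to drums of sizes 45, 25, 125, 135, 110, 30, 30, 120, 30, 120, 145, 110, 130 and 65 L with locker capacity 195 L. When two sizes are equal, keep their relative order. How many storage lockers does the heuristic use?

Sorted descending: 145, 135, 130, 125, 120, 120, 110, 110, 65, 45, 30, 30, 30, 25.
  145 → locker 1 (new)  [load 145/195]
  135 → locker 2 (new)  [load 135/195]
  130 → locker 3 (new)  [load 130/195]
  125 → locker 4 (new)  [load 125/195]
  120 → locker 5 (new)  [load 120/195]
  120 → locker 6 (new)  [load 120/195]
  110 → locker 7 (new)  [load 110/195]
  110 → locker 8 (new)  [load 110/195]
  65 → locker 3  [load 195/195]
  45 → locker 1  [load 190/195]
  30 → locker 2  [load 165/195]
  30 → locker 2  [load 195/195]
  30 → locker 4  [load 155/195]
  25 → locker 4  [load 180/195]
8 storage lockers opened.

8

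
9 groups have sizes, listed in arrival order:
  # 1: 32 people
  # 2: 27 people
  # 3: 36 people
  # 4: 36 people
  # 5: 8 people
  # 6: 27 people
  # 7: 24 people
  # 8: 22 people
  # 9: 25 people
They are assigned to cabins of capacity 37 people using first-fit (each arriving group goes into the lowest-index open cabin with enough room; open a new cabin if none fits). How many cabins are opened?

  32 → cabin 1 (new)  [load 32/37]
  27 → cabin 2 (new)  [load 27/37]
  36 → cabin 3 (new)  [load 36/37]
  36 → cabin 4 (new)  [load 36/37]
  8 → cabin 2  [load 35/37]
  27 → cabin 5 (new)  [load 27/37]
  24 → cabin 6 (new)  [load 24/37]
  22 → cabin 7 (new)  [load 22/37]
  25 → cabin 8 (new)  [load 25/37]
8 cabins opened.

8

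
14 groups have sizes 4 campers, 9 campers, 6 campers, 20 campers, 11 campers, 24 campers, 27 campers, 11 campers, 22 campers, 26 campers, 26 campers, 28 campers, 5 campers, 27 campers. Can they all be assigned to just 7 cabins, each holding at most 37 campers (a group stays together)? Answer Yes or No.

No

Total = 246 campers; ⌈246/37⌉ = 7.
8 groups each exceed half the capacity and cannot share a cabin, forcing at least 8 cabins.
At least 8 cabins are required, but only 7 are allowed.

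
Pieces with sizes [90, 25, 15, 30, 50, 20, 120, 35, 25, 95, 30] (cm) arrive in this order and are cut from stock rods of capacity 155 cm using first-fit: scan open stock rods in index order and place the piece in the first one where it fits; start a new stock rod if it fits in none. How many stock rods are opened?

  90 → stock rod 1 (new)  [load 90/155]
  25 → stock rod 1  [load 115/155]
  15 → stock rod 1  [load 130/155]
  30 → stock rod 2 (new)  [load 30/155]
  50 → stock rod 2  [load 80/155]
  20 → stock rod 1  [load 150/155]
  120 → stock rod 3 (new)  [load 120/155]
  35 → stock rod 2  [load 115/155]
  25 → stock rod 2  [load 140/155]
  95 → stock rod 4 (new)  [load 95/155]
  30 → stock rod 3  [load 150/155]
4 stock rods opened.

4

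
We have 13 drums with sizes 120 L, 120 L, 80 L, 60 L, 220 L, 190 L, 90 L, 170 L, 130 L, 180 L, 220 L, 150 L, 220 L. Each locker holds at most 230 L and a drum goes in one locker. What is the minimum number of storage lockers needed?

Total = 220 + 220 + 220 + 190 + 180 + 170 + 150 + 130 + 120 + 120 + 90 + 80 + 60 = 1950 L.
Lower bound: ⌈1950/230⌉ = 9 storage lockers.
Also, 10 drums each exceed 115 L, and no two of those can share a locker, so at least 10 storage lockers are needed.
A packing using 10 storage lockers:
  locker 1: 220 = 220
  locker 2: 220 = 220
  locker 3: 220 = 220
  locker 4: 190 = 190
  locker 5: 180 = 180
  locker 6: 170 + 60 = 230
  locker 7: 150 + 80 = 230
  locker 8: 130 + 90 = 220
  locker 9: 120 = 120
  locker 10: 120 = 120
This matches the lower bound, so 10 is optimal.

10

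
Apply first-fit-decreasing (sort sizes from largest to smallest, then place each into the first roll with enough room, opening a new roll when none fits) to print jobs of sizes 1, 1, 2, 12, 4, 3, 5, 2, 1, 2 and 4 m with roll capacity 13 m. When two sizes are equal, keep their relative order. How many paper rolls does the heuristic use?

Sorted descending: 12, 5, 4, 4, 3, 2, 2, 2, 1, 1, 1.
  12 → roll 1 (new)  [load 12/13]
  5 → roll 2 (new)  [load 5/13]
  4 → roll 2  [load 9/13]
  4 → roll 2  [load 13/13]
  3 → roll 3 (new)  [load 3/13]
  2 → roll 3  [load 5/13]
  2 → roll 3  [load 7/13]
  2 → roll 3  [load 9/13]
  1 → roll 1  [load 13/13]
  1 → roll 3  [load 10/13]
  1 → roll 3  [load 11/13]
3 paper rolls opened.

3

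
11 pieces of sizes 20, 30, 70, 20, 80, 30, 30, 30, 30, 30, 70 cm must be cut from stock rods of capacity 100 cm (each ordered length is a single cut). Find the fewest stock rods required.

Total = 80 + 70 + 70 + 30 + 30 + 30 + 30 + 30 + 30 + 20 + 20 = 440 cm.
Lower bound: ⌈440/100⌉ = 5 stock rods.
A packing using 5 stock rods:
  stock rod 1: 80 + 20 = 100
  stock rod 2: 70 + 30 = 100
  stock rod 3: 70 + 30 = 100
  stock rod 4: 30 + 30 + 30 = 90
  stock rod 5: 30 + 20 = 50
This matches the lower bound, so 5 is optimal.

5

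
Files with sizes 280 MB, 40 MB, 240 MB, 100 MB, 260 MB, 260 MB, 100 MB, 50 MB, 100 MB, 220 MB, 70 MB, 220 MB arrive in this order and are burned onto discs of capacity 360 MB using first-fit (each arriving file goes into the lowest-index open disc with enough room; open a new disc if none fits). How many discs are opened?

  280 → disc 1 (new)  [load 280/360]
  40 → disc 1  [load 320/360]
  240 → disc 2 (new)  [load 240/360]
  100 → disc 2  [load 340/360]
  260 → disc 3 (new)  [load 260/360]
  260 → disc 4 (new)  [load 260/360]
  100 → disc 3  [load 360/360]
  50 → disc 4  [load 310/360]
  100 → disc 5 (new)  [load 100/360]
  220 → disc 5  [load 320/360]
  70 → disc 6 (new)  [load 70/360]
  220 → disc 6  [load 290/360]
6 discs opened.

6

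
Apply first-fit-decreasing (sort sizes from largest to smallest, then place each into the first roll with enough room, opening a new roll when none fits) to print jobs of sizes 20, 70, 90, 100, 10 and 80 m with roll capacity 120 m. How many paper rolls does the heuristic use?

Sorted descending: 100, 90, 80, 70, 20, 10.
  100 → roll 1 (new)  [load 100/120]
  90 → roll 2 (new)  [load 90/120]
  80 → roll 3 (new)  [load 80/120]
  70 → roll 4 (new)  [load 70/120]
  20 → roll 1  [load 120/120]
  10 → roll 2  [load 100/120]
4 paper rolls opened.

4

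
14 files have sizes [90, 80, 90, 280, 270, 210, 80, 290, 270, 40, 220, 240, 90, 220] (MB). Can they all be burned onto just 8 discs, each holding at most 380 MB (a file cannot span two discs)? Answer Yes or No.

A valid assignment using 8 discs:
  disc 1: 290 + 90 = 380
  disc 2: 280 + 90 = 370
  disc 3: 270 + 90 = 360
  disc 4: 270 + 80 = 350
  disc 5: 240 + 80 + 40 = 360
  disc 6: 220 = 220
  disc 7: 220 = 220
  disc 8: 210 = 210
Every load is within 380 MB, so 8 discs suffice.

Yes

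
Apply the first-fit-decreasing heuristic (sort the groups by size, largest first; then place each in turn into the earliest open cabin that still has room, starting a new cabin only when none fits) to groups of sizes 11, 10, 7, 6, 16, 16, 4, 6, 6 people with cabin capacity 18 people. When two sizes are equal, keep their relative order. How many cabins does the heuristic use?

5

Sorted descending: 16, 16, 11, 10, 7, 6, 6, 6, 4.
  16 → cabin 1 (new)  [load 16/18]
  16 → cabin 2 (new)  [load 16/18]
  11 → cabin 3 (new)  [load 11/18]
  10 → cabin 4 (new)  [load 10/18]
  7 → cabin 3  [load 18/18]
  6 → cabin 4  [load 16/18]
  6 → cabin 5 (new)  [load 6/18]
  6 → cabin 5  [load 12/18]
  4 → cabin 5  [load 16/18]
5 cabins opened.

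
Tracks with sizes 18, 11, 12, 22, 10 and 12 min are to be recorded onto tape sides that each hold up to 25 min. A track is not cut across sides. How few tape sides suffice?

4

Total = 22 + 18 + 12 + 12 + 11 + 10 = 85 min.
Lower bound: ⌈85/25⌉ = 4 tape sides.
A packing using 4 tape sides:
  side 1: 22 = 22
  side 2: 18 = 18
  side 3: 12 + 12 = 24
  side 4: 11 + 10 = 21
This matches the lower bound, so 4 is optimal.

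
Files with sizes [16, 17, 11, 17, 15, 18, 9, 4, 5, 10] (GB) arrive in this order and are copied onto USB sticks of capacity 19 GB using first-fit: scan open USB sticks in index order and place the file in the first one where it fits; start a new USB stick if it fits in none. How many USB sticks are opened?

8

  16 → USB stick 1 (new)  [load 16/19]
  17 → USB stick 2 (new)  [load 17/19]
  11 → USB stick 3 (new)  [load 11/19]
  17 → USB stick 4 (new)  [load 17/19]
  15 → USB stick 5 (new)  [load 15/19]
  18 → USB stick 6 (new)  [load 18/19]
  9 → USB stick 7 (new)  [load 9/19]
  4 → USB stick 3  [load 15/19]
  5 → USB stick 7  [load 14/19]
  10 → USB stick 8 (new)  [load 10/19]
8 USB sticks opened.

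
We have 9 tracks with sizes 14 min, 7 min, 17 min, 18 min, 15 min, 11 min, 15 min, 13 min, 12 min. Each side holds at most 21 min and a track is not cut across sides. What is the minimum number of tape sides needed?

Total = 18 + 17 + 15 + 15 + 14 + 13 + 12 + 11 + 7 = 122 min.
Lower bound: ⌈122/21⌉ = 6 tape sides.
Also, 8 tracks each exceed 21/2 min, and no two of those can share a side, so at least 8 tape sides are needed.
A packing using 8 tape sides:
  side 1: 18 = 18
  side 2: 17 = 17
  side 3: 15 = 15
  side 4: 15 = 15
  side 5: 14 + 7 = 21
  side 6: 13 = 13
  side 7: 12 = 12
  side 8: 11 = 11
This matches the lower bound, so 8 is optimal.

8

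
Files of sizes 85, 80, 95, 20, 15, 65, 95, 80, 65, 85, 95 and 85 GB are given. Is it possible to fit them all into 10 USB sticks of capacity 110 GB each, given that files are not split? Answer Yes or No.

A valid assignment using 10 USB sticks:
  USB stick 1: 95 + 15 = 110
  USB stick 2: 95 = 95
  USB stick 3: 95 = 95
  USB stick 4: 85 + 20 = 105
  USB stick 5: 85 = 85
  USB stick 6: 85 = 85
  USB stick 7: 80 = 80
  USB stick 8: 80 = 80
  USB stick 9: 65 = 65
  USB stick 10: 65 = 65
Every load is within 110 GB, so 10 USB sticks suffice.

Yes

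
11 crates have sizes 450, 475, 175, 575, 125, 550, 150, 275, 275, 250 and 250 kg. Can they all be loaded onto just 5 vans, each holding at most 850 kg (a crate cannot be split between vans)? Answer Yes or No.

A valid assignment using 5 vans:
  van 1: 575 + 275 = 850
  van 2: 550 + 275 = 825
  van 3: 475 + 250 + 125 = 850
  van 4: 450 + 250 + 150 = 850
  van 5: 175 = 175
Every load is within 850 kg, so 5 vans suffice.

Yes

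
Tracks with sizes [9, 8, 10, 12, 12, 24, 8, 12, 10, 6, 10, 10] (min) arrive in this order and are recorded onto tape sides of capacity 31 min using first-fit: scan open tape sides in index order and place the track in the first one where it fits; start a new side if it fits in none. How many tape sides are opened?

5

  9 → side 1 (new)  [load 9/31]
  8 → side 1  [load 17/31]
  10 → side 1  [load 27/31]
  12 → side 2 (new)  [load 12/31]
  12 → side 2  [load 24/31]
  24 → side 3 (new)  [load 24/31]
  8 → side 4 (new)  [load 8/31]
  12 → side 4  [load 20/31]
  10 → side 4  [load 30/31]
  6 → side 2  [load 30/31]
  10 → side 5 (new)  [load 10/31]
  10 → side 5  [load 20/31]
5 tape sides opened.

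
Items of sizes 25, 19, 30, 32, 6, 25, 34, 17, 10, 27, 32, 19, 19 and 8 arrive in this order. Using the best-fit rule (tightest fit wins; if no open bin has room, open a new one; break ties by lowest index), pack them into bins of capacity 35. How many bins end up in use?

  25 → bin 1 (new)  [load 25/35]
  19 → bin 2 (new)  [load 19/35]
  30 → bin 3 (new)  [load 30/35]
  32 → bin 4 (new)  [load 32/35]
  6 → bin 1  [load 31/35]
  25 → bin 5 (new)  [load 25/35]
  34 → bin 6 (new)  [load 34/35]
  17 → bin 7 (new)  [load 17/35]
  10 → bin 5  [load 35/35]
  27 → bin 8 (new)  [load 27/35]
  32 → bin 9 (new)  [load 32/35]
  19 → bin 10 (new)  [load 19/35]
  19 → bin 11 (new)  [load 19/35]
  8 → bin 8  [load 35/35]
11 bins opened.

11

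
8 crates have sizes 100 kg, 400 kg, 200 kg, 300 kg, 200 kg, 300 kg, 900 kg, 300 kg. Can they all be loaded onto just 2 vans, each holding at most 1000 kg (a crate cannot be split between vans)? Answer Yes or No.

No

Total = 2700 kg; ⌈2700/1000⌉ = 3.
At least 3 vans are required, but only 2 are allowed.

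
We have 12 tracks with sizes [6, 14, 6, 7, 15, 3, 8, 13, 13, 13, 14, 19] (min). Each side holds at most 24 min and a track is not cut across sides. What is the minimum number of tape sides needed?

Total = 19 + 15 + 14 + 14 + 13 + 13 + 13 + 8 + 7 + 6 + 6 + 3 = 131 min.
Lower bound: ⌈131/24⌉ = 6 tape sides.
Also, 7 tracks each exceed 12 min, and no two of those can share a side, so at least 7 tape sides are needed.
A packing using 7 tape sides:
  side 1: 19 + 3 = 22
  side 2: 15 + 8 = 23
  side 3: 14 + 7 = 21
  side 4: 14 + 6 = 20
  side 5: 13 + 6 = 19
  side 6: 13 = 13
  side 7: 13 = 13
This matches the lower bound, so 7 is optimal.

7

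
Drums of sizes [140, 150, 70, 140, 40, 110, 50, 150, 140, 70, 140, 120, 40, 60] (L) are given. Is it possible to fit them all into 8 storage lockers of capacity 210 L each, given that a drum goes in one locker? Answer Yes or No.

A valid assignment using 8 storage lockers:
  locker 1: 150 + 60 = 210
  locker 2: 150 + 50 = 200
  locker 3: 140 + 70 = 210
  locker 4: 140 + 70 = 210
  locker 5: 140 + 40 = 180
  locker 6: 140 + 40 = 180
  locker 7: 120 = 120
  locker 8: 110 = 110
Every load is within 210 L, so 8 storage lockers suffice.

Yes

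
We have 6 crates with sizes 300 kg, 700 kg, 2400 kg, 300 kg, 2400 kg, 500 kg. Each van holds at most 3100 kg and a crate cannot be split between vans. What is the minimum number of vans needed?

3

Total = 2400 + 2400 + 700 + 500 + 300 + 300 = 6600 kg.
Lower bound: ⌈6600/3100⌉ = 3 vans.
A packing using 3 vans:
  van 1: 2400 + 700 = 3100
  van 2: 2400 + 500 = 2900
  van 3: 300 + 300 = 600
This matches the lower bound, so 3 is optimal.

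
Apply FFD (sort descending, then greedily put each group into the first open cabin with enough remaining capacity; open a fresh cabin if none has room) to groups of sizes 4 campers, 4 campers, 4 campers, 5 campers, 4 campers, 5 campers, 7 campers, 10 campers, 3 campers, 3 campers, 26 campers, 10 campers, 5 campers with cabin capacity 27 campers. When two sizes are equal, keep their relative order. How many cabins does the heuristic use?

4

Sorted descending: 26, 10, 10, 7, 5, 5, 5, 4, 4, 4, 4, 3, 3.
  26 → cabin 1 (new)  [load 26/27]
  10 → cabin 2 (new)  [load 10/27]
  10 → cabin 2  [load 20/27]
  7 → cabin 2  [load 27/27]
  5 → cabin 3 (new)  [load 5/27]
  5 → cabin 3  [load 10/27]
  5 → cabin 3  [load 15/27]
  4 → cabin 3  [load 19/27]
  4 → cabin 3  [load 23/27]
  4 → cabin 3  [load 27/27]
  4 → cabin 4 (new)  [load 4/27]
  3 → cabin 4  [load 7/27]
  3 → cabin 4  [load 10/27]
4 cabins opened.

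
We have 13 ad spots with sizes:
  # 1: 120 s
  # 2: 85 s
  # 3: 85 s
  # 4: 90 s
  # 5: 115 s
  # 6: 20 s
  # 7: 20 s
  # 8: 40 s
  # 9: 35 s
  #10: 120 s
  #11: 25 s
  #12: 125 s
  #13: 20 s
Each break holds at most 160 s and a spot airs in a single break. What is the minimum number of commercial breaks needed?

7

Total = 125 + 120 + 120 + 115 + 90 + 85 + 85 + 40 + 35 + 25 + 20 + 20 + 20 = 900 s.
Lower bound: ⌈900/160⌉ = 6 commercial breaks.
Also, 7 ad spots each exceed 80 s, and no two of those can share a break, so at least 7 commercial breaks are needed.
A packing using 7 commercial breaks:
  break 1: 125 + 35 = 160
  break 2: 120 + 40 = 160
  break 3: 120 + 25 = 145
  break 4: 115 + 20 + 20 = 155
  break 5: 90 + 20 = 110
  break 6: 85 = 85
  break 7: 85 = 85
This matches the lower bound, so 7 is optimal.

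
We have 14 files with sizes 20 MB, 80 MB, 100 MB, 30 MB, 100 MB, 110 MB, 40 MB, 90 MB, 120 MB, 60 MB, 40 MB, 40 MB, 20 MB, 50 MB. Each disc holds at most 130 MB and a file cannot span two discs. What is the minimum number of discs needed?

8

Total = 120 + 110 + 100 + 100 + 90 + 80 + 60 + 50 + 40 + 40 + 40 + 30 + 20 + 20 = 900 MB.
Lower bound: ⌈900/130⌉ = 7 discs.
A packing using 8 discs:
  disc 1: 120 = 120
  disc 2: 110 + 20 = 130
  disc 3: 100 + 30 = 130
  disc 4: 100 + 20 = 120
  disc 5: 90 + 40 = 130
  disc 6: 80 + 50 = 130
  disc 7: 60 + 40 = 100
  disc 8: 40 = 40
No arrangement into 7 discs stays within capacity, so 8 is optimal.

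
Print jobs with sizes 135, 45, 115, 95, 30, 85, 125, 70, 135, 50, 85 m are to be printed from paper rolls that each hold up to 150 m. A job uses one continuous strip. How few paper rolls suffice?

Total = 135 + 135 + 125 + 115 + 95 + 85 + 85 + 70 + 50 + 45 + 30 = 970 m.
Lower bound: ⌈970/150⌉ = 7 paper rolls.
A packing using 8 paper rolls:
  roll 1: 135 = 135
  roll 2: 135 = 135
  roll 3: 125 = 125
  roll 4: 115 + 30 = 145
  roll 5: 95 + 50 = 145
  roll 6: 85 + 45 = 130
  roll 7: 85 = 85
  roll 8: 70 = 70
No arrangement into 7 paper rolls stays within capacity, so 8 is optimal.

8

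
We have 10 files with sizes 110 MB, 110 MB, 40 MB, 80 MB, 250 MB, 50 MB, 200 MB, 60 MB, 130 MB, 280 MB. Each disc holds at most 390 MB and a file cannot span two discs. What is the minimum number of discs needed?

Total = 280 + 250 + 200 + 130 + 110 + 110 + 80 + 60 + 50 + 40 = 1310 MB.
Lower bound: ⌈1310/390⌉ = 4 discs.
A packing using 4 discs:
  disc 1: 280 + 110 = 390
  disc 2: 250 + 130 = 380
  disc 3: 200 + 110 + 80 = 390
  disc 4: 60 + 50 + 40 = 150
This matches the lower bound, so 4 is optimal.

4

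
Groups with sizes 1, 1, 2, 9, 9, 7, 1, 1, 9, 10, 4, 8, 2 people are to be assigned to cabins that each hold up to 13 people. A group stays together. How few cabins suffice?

6

Total = 10 + 9 + 9 + 9 + 8 + 7 + 4 + 2 + 2 + 1 + 1 + 1 + 1 = 64 people.
Lower bound: ⌈64/13⌉ = 5 cabins.
Also, 6 groups each exceed 13/2 people, and no two of those can share a cabin, so at least 6 cabins are needed.
A packing using 6 cabins:
  cabin 1: 10 + 2 + 1 = 13
  cabin 2: 9 + 4 = 13
  cabin 3: 9 + 2 + 1 + 1 = 13
  cabin 4: 9 + 1 = 10
  cabin 5: 8 = 8
  cabin 6: 7 = 7
This matches the lower bound, so 6 is optimal.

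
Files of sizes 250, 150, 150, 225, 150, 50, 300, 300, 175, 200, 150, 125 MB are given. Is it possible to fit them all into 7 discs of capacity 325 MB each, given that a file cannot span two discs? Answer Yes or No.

No

Total = 2225 MB; ⌈2225/325⌉ = 7.
The bound of 7 does not rule out 7, but exhaustive search shows no assignment into 7 discs of capacity 325 MB exists — the minimum is 8.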